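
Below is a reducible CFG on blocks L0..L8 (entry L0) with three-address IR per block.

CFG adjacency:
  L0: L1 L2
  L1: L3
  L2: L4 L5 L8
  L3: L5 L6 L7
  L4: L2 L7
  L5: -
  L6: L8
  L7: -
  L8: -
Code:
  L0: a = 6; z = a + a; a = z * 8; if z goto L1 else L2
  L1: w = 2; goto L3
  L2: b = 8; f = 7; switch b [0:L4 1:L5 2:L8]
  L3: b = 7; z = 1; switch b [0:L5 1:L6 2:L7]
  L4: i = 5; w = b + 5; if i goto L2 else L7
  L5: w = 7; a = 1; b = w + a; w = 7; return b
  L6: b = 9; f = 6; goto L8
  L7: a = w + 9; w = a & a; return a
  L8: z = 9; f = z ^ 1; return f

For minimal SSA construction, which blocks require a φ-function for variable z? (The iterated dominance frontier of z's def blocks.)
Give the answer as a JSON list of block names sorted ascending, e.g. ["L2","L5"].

Answer: ["L5", "L7", "L8"]

Derivation:
idom tree: L1←L0 L2←L0 L3←L1 L4←L2 L5←L0 L6←L3 L7←L0 L8←L0
Dom∩ at merges:
  L2: preds {L0,L4}: {L0} ∩ {L0,L2,L4} = {L0}; idom=L0
  L5: preds {L2,L3}: {L0,L2} ∩ {L0,L1,L3} = {L0}; idom=L0
  L7: preds {L3,L4}: {L0,L1,L3} ∩ {L0,L2,L4} = {L0}; idom=L0
  L8: preds {L2,L6}: {L0,L2} ∩ {L0,L1,L3,L6} = {L0}; idom=L0

Frontier:
  L2←L0: walk · to L0
  L2←L4: walk L4→L2 to L0
  L5←L2: walk L2 to L0
  L5←L3: walk L3→L1 to L0
  L7←L3: walk L3→L1 to L0
  L7←L4: walk L4→L2 to L0
  L8←L2: walk L2 to L0
  L8←L6: walk L6→L3→L1 to L0
  L0: DF=∅
  L1: DF={L5,L7,L8}
  L2: DF={L2,L5,L7,L8}
  L3: DF={L5,L7,L8}
  L4: DF={L2,L7}
  L5: DF=∅
  L6: DF={L8}
  L7: DF=∅
  L8: DF=∅

φ for z: defs {L0,L3,L8}
  DF⁺ = {L5,L7,L8}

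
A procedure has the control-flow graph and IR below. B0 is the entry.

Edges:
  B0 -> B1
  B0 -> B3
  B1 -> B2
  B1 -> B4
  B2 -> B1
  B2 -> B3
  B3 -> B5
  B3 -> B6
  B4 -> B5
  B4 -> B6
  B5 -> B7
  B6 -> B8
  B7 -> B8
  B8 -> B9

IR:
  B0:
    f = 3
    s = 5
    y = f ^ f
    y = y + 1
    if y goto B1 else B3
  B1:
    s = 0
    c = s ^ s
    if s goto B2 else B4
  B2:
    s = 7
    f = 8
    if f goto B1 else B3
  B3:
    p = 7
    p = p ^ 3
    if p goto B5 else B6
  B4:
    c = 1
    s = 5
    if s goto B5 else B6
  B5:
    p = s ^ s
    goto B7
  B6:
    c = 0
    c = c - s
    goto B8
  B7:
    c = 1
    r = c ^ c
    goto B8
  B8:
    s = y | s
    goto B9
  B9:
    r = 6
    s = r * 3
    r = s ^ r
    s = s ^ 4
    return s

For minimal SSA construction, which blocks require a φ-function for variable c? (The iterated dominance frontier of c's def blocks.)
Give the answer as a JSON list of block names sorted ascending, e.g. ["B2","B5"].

Answer: ["B1", "B3", "B5", "B6", "B8"]

Working:
idom tree: B1←B0 B2←B1 B3←B0 B4←B1 B5←B0 B6←B0 B7←B5 B8←B0 B9←B8
Dom∩ at merges:
  B1: preds {B0,B2}: {B0} ∩ {B0,B1,B2} = {B0}; idom=B0
  B3: preds {B0,B2}: {B0} ∩ {B0,B1,B2} = {B0}; idom=B0
  B5: preds {B3,B4}: {B0,B3} ∩ {B0,B1,B4} = {B0}; idom=B0
  B6: preds {B3,B4}: {B0,B3} ∩ {B0,B1,B4} = {B0}; idom=B0
  B8: preds {B6,B7}: {B0,B6} ∩ {B0,B5,B7} = {B0}; idom=B0

DF walk-up:
  B1←B0: walk · to B0
  B1←B2: walk B2→B1 to B0
  B3←B0: walk · to B0
  B3←B2: walk B2→B1 to B0
  B5←B3: walk B3 to B0
  B5←B4: walk B4→B1 to B0
  B6←B3: walk B3 to B0
  B6←B4: walk B4→B1 to B0
  B8←B6: walk B6 to B0
  B8←B7: walk B7→B5 to B0
  B0 → ∅
  B1 → {B1,B3,B5,B6}
  B2 → {B1,B3}
  B3 → {B5,B6}
  B4 → {B5,B6}
  B5 → {B8}
  B6 → {B8}
  B7 → {B8}
  B8 → ∅
  B9 → ∅

φ for c: defs {B1,B4,B6,B7}
  DF⁺ = {B1,B3,B5,B6,B8}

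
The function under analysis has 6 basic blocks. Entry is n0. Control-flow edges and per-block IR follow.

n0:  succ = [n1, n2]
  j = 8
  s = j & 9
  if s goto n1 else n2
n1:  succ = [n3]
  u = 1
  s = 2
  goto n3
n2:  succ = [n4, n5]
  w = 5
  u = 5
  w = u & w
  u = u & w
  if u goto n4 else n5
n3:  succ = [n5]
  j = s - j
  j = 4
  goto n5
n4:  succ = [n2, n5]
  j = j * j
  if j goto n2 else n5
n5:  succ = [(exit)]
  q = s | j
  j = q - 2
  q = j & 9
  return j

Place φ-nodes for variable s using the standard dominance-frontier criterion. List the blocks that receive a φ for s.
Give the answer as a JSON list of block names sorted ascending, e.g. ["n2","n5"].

Answer: ["n5"]

Analysis:
idom tree: n1←n0 n2←n0 n3←n1 n4←n2 n5←n0
Dom at joins:
  n2: preds {n0,n4}: {n0} ∩ {n0,n2,n4} = {n0}; idom=n0
  n5: preds {n2,n3,n4}: {n0,n2} ∩ {n0,n1,n3} ∩ {n0,n2,n4} = {n0}; idom=n0

Frontier:
  n2←n0: walk · to n0
  n2←n4: walk n4→n2 to n0
  n5←n2: walk n2 to n0
  n5←n3: walk n3→n1 to n0
  n5←n4: walk n4→n2 to n0
  DF(n0)=∅
  DF(n1)={n5}
  DF(n2)={n2,n5}
  DF(n3)={n5}
  DF(n4)={n2,n5}
  DF(n5)=∅

φ for s: defs {n0,n1}
  DF⁺ = {n5}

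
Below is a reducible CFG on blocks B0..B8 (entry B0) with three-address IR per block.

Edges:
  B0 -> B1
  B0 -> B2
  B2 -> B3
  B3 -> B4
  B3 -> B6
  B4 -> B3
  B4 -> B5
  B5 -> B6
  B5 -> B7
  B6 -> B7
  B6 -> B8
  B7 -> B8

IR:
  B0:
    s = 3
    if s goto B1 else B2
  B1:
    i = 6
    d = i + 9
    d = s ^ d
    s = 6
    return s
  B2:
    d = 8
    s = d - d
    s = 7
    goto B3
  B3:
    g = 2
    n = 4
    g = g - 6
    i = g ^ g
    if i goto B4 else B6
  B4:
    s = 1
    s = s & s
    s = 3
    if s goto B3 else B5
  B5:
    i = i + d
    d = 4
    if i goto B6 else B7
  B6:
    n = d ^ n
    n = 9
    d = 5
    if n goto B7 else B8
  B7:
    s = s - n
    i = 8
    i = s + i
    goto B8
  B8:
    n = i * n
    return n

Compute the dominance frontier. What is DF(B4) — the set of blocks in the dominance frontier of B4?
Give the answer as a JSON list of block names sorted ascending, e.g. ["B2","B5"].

Answer: ["B3", "B6", "B7"]

Derivation:
idom tree: B1←B0 B2←B0 B3←B2 B4←B3 B5←B4 B6←B3 B7←B3 B8←B3
Join-block Dom:
  B3: preds {B2,B4}: {B0,B2} ∩ {B0,B2,B3,B4} = {B0,B2}; idom=B2
  B6: preds {B3,B5}: {B0,B2,B3} ∩ {B0,B2,B3,B4,B5} = {B0,B2,B3}; idom=B3
  B7: preds {B5,B6}: {B0,B2,B3,B4,B5} ∩ {B0,B2,B3,B6} = {B0,B2,B3}; idom=B3
  B8: preds {B6,B7}: {B0,B2,B3,B6} ∩ {B0,B2,B3,B7} = {B0,B2,B3}; idom=B3

Frontier:
  join B3 pred B2: · stop@B2
  join B3 pred B4: B4→B3 stop@B2
  join B6 pred B3: · stop@B3
  join B6 pred B5: B5→B4 stop@B3
  join B7 pred B5: B5→B4 stop@B3
  join B7 pred B6: B6 stop@B3
  join B8 pred B6: B6 stop@B3
  join B8 pred B7: B7 stop@B3
  DF(B0)=∅
  DF(B1)=∅
  DF(B2)=∅
  DF(B3)={B3}
  DF(B4)={B3,B6,B7}
  DF(B5)={B6,B7}
  DF(B6)={B7,B8}
  DF(B7)={B8}
  DF(B8)=∅

DF(B4) = ["B3", "B6", "B7"]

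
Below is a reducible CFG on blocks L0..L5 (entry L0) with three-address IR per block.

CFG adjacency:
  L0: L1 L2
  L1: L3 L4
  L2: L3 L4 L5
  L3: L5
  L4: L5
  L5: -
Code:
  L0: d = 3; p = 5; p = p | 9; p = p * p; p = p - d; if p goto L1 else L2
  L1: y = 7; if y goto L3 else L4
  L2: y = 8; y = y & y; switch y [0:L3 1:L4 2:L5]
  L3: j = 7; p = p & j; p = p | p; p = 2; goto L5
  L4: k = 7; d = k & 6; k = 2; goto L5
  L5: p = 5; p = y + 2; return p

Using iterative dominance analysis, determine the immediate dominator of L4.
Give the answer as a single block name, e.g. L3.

Answer: L0

Analysis:
idom tree: L1←L0 L2←L0 L3←L0 L4←L0 L5←L0
Join-block Dom:
  L3: preds {L1,L2}: {L0,L1} ∩ {L0,L2} = {L0}; idom=L0
  L4: preds {L1,L2}: {L0,L1} ∩ {L0,L2} = {L0}; idom=L0
  L5: preds {L2,L3,L4}: {L0,L2} ∩ {L0,L3} ∩ {L0,L4} = {L0}; idom=L0

idom(L4) = L0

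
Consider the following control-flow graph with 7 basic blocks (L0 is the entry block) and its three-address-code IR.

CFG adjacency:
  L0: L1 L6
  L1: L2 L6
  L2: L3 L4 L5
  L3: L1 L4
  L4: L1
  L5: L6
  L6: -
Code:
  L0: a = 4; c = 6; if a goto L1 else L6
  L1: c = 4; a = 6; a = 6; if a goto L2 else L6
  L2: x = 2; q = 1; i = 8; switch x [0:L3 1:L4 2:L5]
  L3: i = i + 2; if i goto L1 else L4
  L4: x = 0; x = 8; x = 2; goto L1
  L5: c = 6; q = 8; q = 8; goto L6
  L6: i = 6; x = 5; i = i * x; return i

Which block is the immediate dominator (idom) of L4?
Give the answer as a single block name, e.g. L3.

Answer: L2

Working:
idom tree: L1←L0 L2←L1 L3←L2 L4←L2 L5←L2 L6←L0
Join-block Dom:
  L1: preds {L0,L3,L4}: {L0} ∩ {L0,L1,L2,L3} ∩ {L0,L1,L2,L4} = {L0}; idom=L0
  L4: preds {L2,L3}: {L0,L1,L2} ∩ {L0,L1,L2,L3} = {L0,L1,L2}; idom=L2
  L6: preds {L0,L1,L5}: {L0} ∩ {L0,L1} ∩ {L0,L1,L2,L5} = {L0}; idom=L0

idom(L4) = L2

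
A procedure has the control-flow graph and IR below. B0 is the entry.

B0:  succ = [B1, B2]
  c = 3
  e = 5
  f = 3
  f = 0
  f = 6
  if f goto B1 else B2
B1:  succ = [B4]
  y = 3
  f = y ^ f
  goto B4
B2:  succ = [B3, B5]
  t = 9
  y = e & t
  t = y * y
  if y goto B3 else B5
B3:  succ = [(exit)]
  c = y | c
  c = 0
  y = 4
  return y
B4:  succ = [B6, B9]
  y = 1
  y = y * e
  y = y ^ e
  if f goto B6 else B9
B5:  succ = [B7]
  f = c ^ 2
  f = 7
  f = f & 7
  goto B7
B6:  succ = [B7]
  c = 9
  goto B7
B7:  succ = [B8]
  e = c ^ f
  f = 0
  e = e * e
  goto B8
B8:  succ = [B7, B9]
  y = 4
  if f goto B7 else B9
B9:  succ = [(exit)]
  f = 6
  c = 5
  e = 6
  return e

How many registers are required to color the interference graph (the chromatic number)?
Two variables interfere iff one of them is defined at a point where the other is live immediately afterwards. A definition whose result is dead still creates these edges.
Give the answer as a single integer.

Answer: 4

Derivation:
Block summaries:
  B0: def={c,e,f} ue=∅
  B1: def={f,y} ue={f}
  B2: def={t,y} ue={e}
  B3: def={c,y} ue={c,y}
  B4: def={y} ue={e,f}
  B5: def={f} ue={c}
  B6: def={c} ue=∅
  B7: def={e,f} ue={c,f}
  B8: def={y} ue={f}
  B9: def={c,e,f} ue=∅

Liveness:
  B0 li=∅ lo={c,e,f}
  B1 li={e,f} lo={e,f}
  B2 li={c,e} lo={c,y}
  B3 li={c,y} lo=∅
  B4 li={e,f} lo={f}
  B5 li={c} lo={c,f}
  B6 li={f} lo={c,f}
  B7 li={c,f} lo={c,f}
  B8 li={c,f} lo={c,f}
  B9 li=∅ lo=∅

Conflict graph:
  c↔{e,f,t,y}
  e↔{c,f,t,y}
  f↔{c,e,y}
  t↔{c,e,y}
  y↔{c,e,f,t}

Colouring:
  lower bound: {c,e,f,y} mutually conflict ⇒ χ ≥ 4
  4-colouring: r0={c}  r1={e}  r2={y}  r3={f,t}
  χ = 4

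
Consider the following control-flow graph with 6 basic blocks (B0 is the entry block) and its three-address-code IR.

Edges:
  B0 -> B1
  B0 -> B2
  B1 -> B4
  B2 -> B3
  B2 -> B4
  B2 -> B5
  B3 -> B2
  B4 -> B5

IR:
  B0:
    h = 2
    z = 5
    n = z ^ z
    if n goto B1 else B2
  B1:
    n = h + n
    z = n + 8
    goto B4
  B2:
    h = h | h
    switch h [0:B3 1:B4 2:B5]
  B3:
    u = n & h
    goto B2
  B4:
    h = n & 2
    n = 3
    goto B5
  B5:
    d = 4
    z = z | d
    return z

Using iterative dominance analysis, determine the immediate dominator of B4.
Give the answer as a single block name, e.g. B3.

idom tree: B1←B0 B2←B0 B3←B2 B4←B0 B5←B0
Dom at joins:
  B2: preds {B0,B3}: {B0} ∩ {B0,B2,B3} = {B0}; idom=B0
  B4: preds {B1,B2}: {B0,B1} ∩ {B0,B2} = {B0}; idom=B0
  B5: preds {B2,B4}: {B0,B2} ∩ {B0,B4} = {B0}; idom=B0

idom(B4) = B0

Answer: B0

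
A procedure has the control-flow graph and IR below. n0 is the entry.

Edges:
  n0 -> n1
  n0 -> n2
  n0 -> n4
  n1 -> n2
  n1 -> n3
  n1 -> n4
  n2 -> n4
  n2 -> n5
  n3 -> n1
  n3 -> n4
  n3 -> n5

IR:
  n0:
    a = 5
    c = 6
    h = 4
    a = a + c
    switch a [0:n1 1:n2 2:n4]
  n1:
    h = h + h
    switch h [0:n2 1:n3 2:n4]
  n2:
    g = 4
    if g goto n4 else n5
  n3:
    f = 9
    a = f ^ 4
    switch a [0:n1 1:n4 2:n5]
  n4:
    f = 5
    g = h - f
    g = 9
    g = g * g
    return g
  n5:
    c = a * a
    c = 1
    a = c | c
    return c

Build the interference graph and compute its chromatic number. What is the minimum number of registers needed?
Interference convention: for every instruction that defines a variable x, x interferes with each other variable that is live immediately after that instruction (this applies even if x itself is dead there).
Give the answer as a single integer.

Answer: 3

Derivation:
Block summaries:
  n0 def {a,c,h} use ∅
  n1 def {h} use {h}
  n2 def {g} use ∅
  n3 def {a,f} use ∅
  n4 def {f,g} use {h}
  n5 def {a,c} use {a}

Liveness:
  live n0: ∅→{a,h}
  live n1: {a,h}→{a,h}
  live n2: {a,h}→{a,h}
  live n3: {h}→{a,h}
  live n4: {h}→∅
  live n5: {a}→∅

Conflict graph:
  a — {c,g,h}
  c — {a,h}
  f — {h}
  g — {a,h}
  h — {a,c,f,g}

Registers:
  lower bound: {a,c,h} mutually conflict ⇒ χ ≥ 3
  assign a→R1 c→R2 f→R1 g→R2 h→R0 — no edge inside a register ⇒ χ ≤ 3
  χ = 3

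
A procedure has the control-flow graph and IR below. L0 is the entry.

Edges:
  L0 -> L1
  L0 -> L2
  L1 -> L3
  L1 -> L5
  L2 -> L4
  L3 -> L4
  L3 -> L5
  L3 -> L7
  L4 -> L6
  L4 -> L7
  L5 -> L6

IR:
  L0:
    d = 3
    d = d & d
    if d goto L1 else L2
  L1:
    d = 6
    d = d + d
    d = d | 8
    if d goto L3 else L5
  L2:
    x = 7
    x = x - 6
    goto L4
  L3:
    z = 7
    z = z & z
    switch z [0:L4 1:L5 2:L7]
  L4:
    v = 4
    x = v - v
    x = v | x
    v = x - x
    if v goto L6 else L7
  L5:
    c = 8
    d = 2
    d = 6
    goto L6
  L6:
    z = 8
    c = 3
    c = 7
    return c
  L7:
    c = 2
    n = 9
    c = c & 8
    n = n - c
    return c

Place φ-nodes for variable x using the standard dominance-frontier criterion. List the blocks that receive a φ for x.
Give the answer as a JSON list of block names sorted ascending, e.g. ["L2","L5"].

Answer: ["L4", "L6", "L7"]

Derivation:
idom tree: L1←L0 L2←L0 L3←L1 L4←L0 L5←L1 L6←L0 L7←L0
Join-block Dom:
  L4: preds {L2,L3}: {L0,L2} ∩ {L0,L1,L3} = {L0}; idom=L0
  L5: preds {L1,L3}: {L0,L1} ∩ {L0,L1,L3} = {L0,L1}; idom=L1
  L6: preds {L4,L5}: {L0,L4} ∩ {L0,L1,L5} = {L0}; idom=L0
  L7: preds {L3,L4}: {L0,L1,L3} ∩ {L0,L4} = {L0}; idom=L0

DF derivation:
  L4←L2: walk L2 to L0
  L4←L3: walk L3→L1 to L0
  L5←L1: walk · to L1
  L5←L3: walk L3 to L1
  L6←L4: walk L4 to L0
  L6←L5: walk L5→L1 to L0
  L7←L3: walk L3→L1 to L0
  L7←L4: walk L4 to L0
  DF(L0)=∅
  DF(L1)={L4,L6,L7}
  DF(L2)={L4}
  DF(L3)={L4,L5,L7}
  DF(L4)={L6,L7}
  DF(L5)={L6}
  DF(L6)=∅
  DF(L7)=∅

φ for x: defs {L2,L4}
  DF⁺ = {L4,L6,L7}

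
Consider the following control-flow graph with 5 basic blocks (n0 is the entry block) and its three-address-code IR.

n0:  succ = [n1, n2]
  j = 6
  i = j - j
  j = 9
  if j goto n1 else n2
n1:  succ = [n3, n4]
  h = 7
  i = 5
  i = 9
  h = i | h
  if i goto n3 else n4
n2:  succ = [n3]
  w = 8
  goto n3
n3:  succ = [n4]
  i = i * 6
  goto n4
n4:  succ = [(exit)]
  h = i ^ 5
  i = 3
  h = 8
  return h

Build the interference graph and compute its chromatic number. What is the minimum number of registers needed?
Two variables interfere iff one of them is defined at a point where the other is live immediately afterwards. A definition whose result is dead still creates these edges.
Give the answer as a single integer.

def/use:
  n0: {i,j} / ∅
  n1: {h,i} / ∅
  n2: {w} / ∅
  n3: {i} / {i}
  n4: {h,i} / {i}

Liveness:
  live n0: ∅→{i}
  live n1: ∅→{i}
  live n2: {i}→{i}
  live n3: {i}→{i}
  live n4: {i}→∅

Interference:
  h: {i}
  i: {h,j,w}
  j: {i}
  w: {i}

Registers:
  clique {h,i} ⇒ need ≥ 2
  2-colouring: R0={i}  R1={h,j,w}
  χ = 2

Answer: 2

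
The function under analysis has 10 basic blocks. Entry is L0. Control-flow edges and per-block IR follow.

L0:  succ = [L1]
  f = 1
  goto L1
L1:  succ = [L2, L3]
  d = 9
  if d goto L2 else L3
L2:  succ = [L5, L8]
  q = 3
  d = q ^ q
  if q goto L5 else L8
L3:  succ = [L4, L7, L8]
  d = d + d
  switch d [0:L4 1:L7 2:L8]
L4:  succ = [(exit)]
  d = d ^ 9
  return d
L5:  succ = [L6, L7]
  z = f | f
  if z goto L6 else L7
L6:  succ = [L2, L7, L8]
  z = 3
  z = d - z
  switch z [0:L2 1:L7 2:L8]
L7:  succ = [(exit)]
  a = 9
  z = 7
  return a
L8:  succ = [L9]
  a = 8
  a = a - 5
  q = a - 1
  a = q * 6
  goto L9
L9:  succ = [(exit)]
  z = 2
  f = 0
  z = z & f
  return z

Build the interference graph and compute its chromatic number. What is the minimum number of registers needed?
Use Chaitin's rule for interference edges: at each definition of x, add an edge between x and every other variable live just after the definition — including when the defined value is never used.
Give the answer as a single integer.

Per-block:
  L0: def={f} ue=∅
  L1: def={d} ue=∅
  L2: def={d,q} ue=∅
  L3: def={d} ue={d}
  L4: def={d} ue={d}
  L5: def={z} ue={f}
  L6: def={z} ue={d}
  L7: def={a,z} ue=∅
  L8: def={a,q} ue=∅
  L9: def={f,z} ue=∅

Liveness:
  L0: in=∅ out={f}
  L1: in={f} out={d,f}
  L2: in={f} out={d,f}
  L3: in={d} out={d}
  L4: in={d} out=∅
  L5: in={d,f} out={d,f}
  L6: in={d,f} out={f}
  L7: in=∅ out=∅
  L8: in=∅ out=∅
  L9: in=∅ out=∅

Interference:
  a: {z}
  d: {f,q,z}
  f: {d,q,z}
  q: {d,f}
  z: {a,d,f}

Chromatic number:
  clique {d,f,q} ⇒ need ≥ 3
  3-colouring: R0={a,d}  R1={f}  R2={q,z}
  χ = 3

Answer: 3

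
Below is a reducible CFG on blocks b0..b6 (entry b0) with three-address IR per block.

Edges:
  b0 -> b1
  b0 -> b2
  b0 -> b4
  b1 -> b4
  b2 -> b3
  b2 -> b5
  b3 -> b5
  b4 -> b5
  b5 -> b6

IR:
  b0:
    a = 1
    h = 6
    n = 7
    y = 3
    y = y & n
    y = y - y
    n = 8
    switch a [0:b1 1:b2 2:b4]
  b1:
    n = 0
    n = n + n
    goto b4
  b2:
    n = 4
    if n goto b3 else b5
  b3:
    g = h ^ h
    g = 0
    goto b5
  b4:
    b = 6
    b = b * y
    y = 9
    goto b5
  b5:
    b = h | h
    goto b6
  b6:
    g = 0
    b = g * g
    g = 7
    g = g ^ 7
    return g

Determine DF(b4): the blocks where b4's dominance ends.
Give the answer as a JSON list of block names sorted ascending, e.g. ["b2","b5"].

Answer: ["b5"]

Working:
idom tree: b1←b0 b2←b0 b3←b2 b4←b0 b5←b0 b6←b5
Dom at joins:
  b4: preds {b0,b1}: {b0} ∩ {b0,b1} = {b0}; idom=b0
  b5: preds {b2,b3,b4}: {b0,b2} ∩ {b0,b2,b3} ∩ {b0,b4} = {b0}; idom=b0

DF walk-up:
  b4←b0: walk · to b0
  b4←b1: walk b1 to b0
  b5←b2: walk b2 to b0
  b5←b3: walk b3→b2 to b0
  b5←b4: walk b4 to b0
  DF(b0)=∅
  DF(b1)={b4}
  DF(b2)={b5}
  DF(b3)={b5}
  DF(b4)={b5}
  DF(b5)=∅
  DF(b6)=∅

DF(b4) = ["b5"]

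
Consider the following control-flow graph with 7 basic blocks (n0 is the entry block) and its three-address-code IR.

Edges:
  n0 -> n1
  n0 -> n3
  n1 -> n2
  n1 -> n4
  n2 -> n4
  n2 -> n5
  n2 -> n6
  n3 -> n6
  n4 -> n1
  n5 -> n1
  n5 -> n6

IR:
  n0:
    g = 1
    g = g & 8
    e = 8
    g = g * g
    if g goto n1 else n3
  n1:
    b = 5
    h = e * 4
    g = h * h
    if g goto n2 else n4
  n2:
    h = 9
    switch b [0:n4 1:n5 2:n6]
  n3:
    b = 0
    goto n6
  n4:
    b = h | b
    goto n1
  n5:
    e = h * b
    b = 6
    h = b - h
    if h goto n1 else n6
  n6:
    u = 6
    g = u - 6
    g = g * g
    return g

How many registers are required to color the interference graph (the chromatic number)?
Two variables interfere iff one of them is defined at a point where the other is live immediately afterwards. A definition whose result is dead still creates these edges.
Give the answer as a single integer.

Block summaries:
  n0: def={e,g} ue=∅
  n1: def={b,g,h} ue={e}
  n2: def={h} ue={b}
  n3: def={b} ue=∅
  n4: def={b} ue={b,h}
  n5: def={b,e,h} ue={b,h}
  n6: def={g,u} ue=∅

Live sets:
  n0: in=∅ out={e}
  n1: in={e} out={b,e,h}
  n2: in={b,e} out={b,e,h}
  n3: in=∅ out=∅
  n4: in={b,e,h} out={e}
  n5: in={b,h} out={e}
  n6: in=∅ out=∅

Interference:
  b↔{e,g,h}
  e↔{b,g,h}
  g↔{b,e,h}
  h↔{b,e,g}
  u↔∅

Chromatic number:
  lower bound: {b,e,g,h} mutually conflict ⇒ χ ≥ 4
  4-colouring: R0={b,u}  R1={e}  R2={g}  R3={h}
  χ = 4

Answer: 4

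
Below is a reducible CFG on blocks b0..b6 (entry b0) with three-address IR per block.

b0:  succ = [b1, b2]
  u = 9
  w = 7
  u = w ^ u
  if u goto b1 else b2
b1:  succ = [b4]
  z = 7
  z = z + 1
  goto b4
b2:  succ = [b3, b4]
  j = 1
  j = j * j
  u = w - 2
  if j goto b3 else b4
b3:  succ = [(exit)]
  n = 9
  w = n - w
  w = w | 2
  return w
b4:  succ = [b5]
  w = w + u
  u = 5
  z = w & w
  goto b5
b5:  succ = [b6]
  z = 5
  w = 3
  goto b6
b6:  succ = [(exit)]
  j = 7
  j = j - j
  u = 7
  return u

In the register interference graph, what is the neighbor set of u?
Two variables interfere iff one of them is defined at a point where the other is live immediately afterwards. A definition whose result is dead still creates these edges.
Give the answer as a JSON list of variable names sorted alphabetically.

Per-block:
  b0: {u,w} / ∅
  b1: {z} / ∅
  b2: {j,u} / {w}
  b3: {n,w} / {w}
  b4: {u,w,z} / {u,w}
  b5: {w,z} / ∅
  b6: {j,u} / ∅

Live sets:
  b0 li=∅ lo={u,w}
  b1 li={u,w} lo={u,w}
  b2 li={w} lo={u,w}
  b3 li={w} lo=∅
  b4 li={u,w} lo=∅
  b5 li=∅ lo=∅
  b6 li=∅ lo=∅

Interfere edges:
  j↔{u,w}
  n↔{w}
  u↔{j,w,z}
  w↔{j,n,u,z}
  z↔{u,w}

N(u) = ["j", "w", "z"]

Answer: ["j", "w", "z"]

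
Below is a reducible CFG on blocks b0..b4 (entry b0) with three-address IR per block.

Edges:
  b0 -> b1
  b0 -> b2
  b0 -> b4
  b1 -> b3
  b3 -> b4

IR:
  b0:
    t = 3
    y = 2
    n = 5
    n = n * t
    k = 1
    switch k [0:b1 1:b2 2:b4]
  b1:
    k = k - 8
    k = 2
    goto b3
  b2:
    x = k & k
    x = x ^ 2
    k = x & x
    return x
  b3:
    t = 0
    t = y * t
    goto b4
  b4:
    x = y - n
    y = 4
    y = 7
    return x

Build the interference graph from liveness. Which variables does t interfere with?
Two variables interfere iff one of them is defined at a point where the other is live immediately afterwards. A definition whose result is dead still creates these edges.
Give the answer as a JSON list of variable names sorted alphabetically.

def/use:
  b0: {k,n,t,y} / ∅
  b1: {k} / {k}
  b2: {k,x} / {k}
  b3: {t} / {y}
  b4: {x,y} / {n,y}

Backward fixpoint:
  live b0: ∅→{k,n,y}
  live b1: {k,n,y}→{n,y}
  live b2: {k}→∅
  live b3: {n,y}→{n,y}
  live b4: {n,y}→∅

Interfere edges:
  k — {n,x,y}
  n — {k,t,y}
  t — {n,y}
  x — {k,y}
  y — {k,n,t,x}

N(t) = ["n", "y"]

Answer: ["n", "y"]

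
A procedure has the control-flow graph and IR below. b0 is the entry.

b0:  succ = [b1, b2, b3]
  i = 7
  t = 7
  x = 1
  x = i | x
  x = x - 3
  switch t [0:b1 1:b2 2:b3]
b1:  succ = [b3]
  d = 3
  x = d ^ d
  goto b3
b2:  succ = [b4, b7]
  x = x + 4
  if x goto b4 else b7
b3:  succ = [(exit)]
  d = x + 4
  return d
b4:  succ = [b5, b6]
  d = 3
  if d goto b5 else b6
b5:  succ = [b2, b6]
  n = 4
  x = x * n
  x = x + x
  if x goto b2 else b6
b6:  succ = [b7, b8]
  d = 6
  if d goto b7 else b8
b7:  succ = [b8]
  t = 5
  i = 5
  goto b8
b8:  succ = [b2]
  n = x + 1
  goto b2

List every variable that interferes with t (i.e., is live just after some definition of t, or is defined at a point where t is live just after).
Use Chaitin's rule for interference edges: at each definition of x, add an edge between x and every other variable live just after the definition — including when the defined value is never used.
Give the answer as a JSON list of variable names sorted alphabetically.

Answer: ["i", "x"]

Analysis:
def/use:
  b0: {i,t,x} / ∅
  b1: {d,x} / ∅
  b2: {x} / {x}
  b3: {d} / {x}
  b4: {d} / ∅
  b5: {n,x} / {x}
  b6: {d} / ∅
  b7: {i,t} / ∅
  b8: {n} / {x}

Live sets:
  b0: in=∅ out={x}
  b1: in=∅ out={x}
  b2: in={x} out={x}
  b3: in={x} out=∅
  b4: in={x} out={x}
  b5: in={x} out={x}
  b6: in={x} out={x}
  b7: in={x} out={x}
  b8: in={x} out={x}

Interfere edges:
  d — {x}
  i — {t,x}
  n — {x}
  t — {i,x}
  x — {d,i,n,t}

N(t) = ["i", "x"]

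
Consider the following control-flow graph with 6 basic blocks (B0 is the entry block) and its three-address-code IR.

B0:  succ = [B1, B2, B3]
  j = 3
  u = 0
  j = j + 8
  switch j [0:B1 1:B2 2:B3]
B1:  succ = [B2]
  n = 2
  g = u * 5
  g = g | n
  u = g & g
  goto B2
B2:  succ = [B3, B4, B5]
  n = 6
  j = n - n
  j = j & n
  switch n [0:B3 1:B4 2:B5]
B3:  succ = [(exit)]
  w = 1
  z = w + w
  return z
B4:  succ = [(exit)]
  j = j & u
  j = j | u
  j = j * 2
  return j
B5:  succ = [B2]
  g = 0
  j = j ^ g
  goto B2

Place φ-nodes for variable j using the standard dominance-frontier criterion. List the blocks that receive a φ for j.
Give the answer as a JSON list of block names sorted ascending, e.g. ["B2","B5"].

idom tree: B1←B0 B2←B0 B3←B0 B4←B2 B5←B2
Dom∩ at merges:
  B2: preds {B0,B1,B5}: {B0} ∩ {B0,B1} ∩ {B0,B2,B5} = {B0}; idom=B0
  B3: preds {B0,B2}: {B0} ∩ {B0,B2} = {B0}; idom=B0

DF derivation:
  B2←B0: walk · to B0
  B2←B1: walk B1 to B0
  B2←B5: walk B5→B2 to B0
  B3←B0: walk · to B0
  B3←B2: walk B2 to B0
  B0 → ∅
  B1 → {B2}
  B2 → {B2,B3}
  B3 → ∅
  B4 → ∅
  B5 → {B2}

φ for j: defs {B0,B2,B4,B5}
  DF⁺ = {B2,B3}

Answer: ["B2", "B3"]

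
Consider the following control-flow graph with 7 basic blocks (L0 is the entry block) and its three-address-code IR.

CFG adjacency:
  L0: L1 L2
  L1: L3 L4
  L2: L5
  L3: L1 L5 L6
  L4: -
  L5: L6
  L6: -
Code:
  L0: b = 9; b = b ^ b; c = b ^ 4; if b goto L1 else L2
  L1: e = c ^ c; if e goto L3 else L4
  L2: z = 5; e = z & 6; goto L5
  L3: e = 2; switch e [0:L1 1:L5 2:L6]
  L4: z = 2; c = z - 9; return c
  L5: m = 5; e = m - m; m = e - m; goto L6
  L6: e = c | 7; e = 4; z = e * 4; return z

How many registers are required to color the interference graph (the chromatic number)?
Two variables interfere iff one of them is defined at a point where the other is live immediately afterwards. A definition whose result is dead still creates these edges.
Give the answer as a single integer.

Answer: 3

Working:
Block summaries:
  L0: {b,c} / ∅
  L1: {e} / {c}
  L2: {e,z} / ∅
  L3: {e} / ∅
  L4: {c,z} / ∅
  L5: {e,m} / ∅
  L6: {e,z} / {c}

Liveness:
  L0: in=∅ out={c}
  L1: in={c} out={c}
  L2: in={c} out={c}
  L3: in={c} out={c}
  L4: in=∅ out=∅
  L5: in={c} out={c}
  L6: in={c} out=∅

Interfere edges:
  b↔{c}
  c↔{b,e,m,z}
  e↔{c,m}
  m↔{c,e}
  z↔{c}

Registers:
  {c,e,m} pairwise interfere (3-clique) ⇒ χ ≥ 3
  3-colouring: R0={c}  R1={b,e,z}  R2={m}
  χ = 3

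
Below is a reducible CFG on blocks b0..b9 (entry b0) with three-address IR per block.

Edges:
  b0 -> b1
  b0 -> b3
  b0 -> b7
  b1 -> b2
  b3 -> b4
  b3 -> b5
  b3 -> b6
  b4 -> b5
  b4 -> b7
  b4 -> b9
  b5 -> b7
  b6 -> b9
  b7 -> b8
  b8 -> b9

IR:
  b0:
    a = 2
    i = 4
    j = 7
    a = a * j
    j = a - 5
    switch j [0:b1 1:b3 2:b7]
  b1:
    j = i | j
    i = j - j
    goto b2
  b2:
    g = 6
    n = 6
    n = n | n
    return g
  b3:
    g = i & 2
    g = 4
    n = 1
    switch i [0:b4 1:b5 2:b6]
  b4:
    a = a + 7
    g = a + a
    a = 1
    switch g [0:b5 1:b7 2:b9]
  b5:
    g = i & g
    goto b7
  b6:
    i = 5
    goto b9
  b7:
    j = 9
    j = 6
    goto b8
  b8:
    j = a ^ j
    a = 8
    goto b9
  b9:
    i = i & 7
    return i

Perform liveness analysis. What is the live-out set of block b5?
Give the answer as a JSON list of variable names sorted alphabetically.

Per-block:
  b0 def {a,i,j} use ∅
  b1 def {i,j} use {i,j}
  b2 def {g,n} use ∅
  b3 def {g,n} use {i}
  b4 def {a,g} use {a}
  b5 def {g} use {g,i}
  b6 def {i} use ∅
  b7 def {j} use ∅
  b8 def {a,j} use {a,j}
  b9 def {i} use {i}

Liveness:
  b0: in=∅ out={a,i,j}
  b1: in={i,j} out=∅
  b2: in=∅ out=∅
  b3: in={a,i} out={a,g,i}
  b4: in={a,i} out={a,g,i}
  b5: in={a,g,i} out={a,i}
  b6: in=∅ out={i}
  b7: in={a,i} out={a,i,j}
  b8: in={a,i,j} out={i}
  b9: in={i} out=∅

live-out(b5) = ["a", "i"]

Answer: ["a", "i"]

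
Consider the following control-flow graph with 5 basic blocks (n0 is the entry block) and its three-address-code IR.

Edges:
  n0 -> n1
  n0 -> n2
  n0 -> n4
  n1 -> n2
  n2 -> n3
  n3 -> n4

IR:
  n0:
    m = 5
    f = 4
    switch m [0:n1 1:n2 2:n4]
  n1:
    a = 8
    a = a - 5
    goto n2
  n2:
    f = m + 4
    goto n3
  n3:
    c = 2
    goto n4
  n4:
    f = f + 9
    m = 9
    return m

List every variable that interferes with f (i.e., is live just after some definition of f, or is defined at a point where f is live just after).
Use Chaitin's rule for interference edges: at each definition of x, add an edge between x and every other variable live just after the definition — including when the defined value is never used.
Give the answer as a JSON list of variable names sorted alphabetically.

Per-block:
  n0: {f,m} / ∅
  n1: {a} / ∅
  n2: {f} / {m}
  n3: {c} / ∅
  n4: {f,m} / {f}

Backward fixpoint:
  live n0: ∅→{f,m}
  live n1: {m}→{m}
  live n2: {m}→{f}
  live n3: {f}→{f}
  live n4: {f}→∅

Interfere edges:
  a↔{m}
  c↔{f}
  f↔{c,m}
  m↔{a,f}

N(f) = ["c", "m"]

Answer: ["c", "m"]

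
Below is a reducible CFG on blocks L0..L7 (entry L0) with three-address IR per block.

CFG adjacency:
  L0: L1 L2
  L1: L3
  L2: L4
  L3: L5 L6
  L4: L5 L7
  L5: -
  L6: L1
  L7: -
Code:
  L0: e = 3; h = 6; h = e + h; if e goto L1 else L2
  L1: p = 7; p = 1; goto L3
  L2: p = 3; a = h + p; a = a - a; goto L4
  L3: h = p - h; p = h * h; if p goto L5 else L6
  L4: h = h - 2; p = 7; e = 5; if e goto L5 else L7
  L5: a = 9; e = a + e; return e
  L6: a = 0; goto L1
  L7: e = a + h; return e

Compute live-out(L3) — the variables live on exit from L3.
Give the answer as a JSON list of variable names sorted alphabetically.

Block summaries:
  L0: {e,h} / ∅
  L1: {p} / ∅
  L2: {a,p} / {h}
  L3: {h,p} / {h,p}
  L4: {e,h,p} / {h}
  L5: {a,e} / {e}
  L6: {a} / ∅
  L7: {e} / {a,h}

Live sets:
  live L0: ∅→{e,h}
  live L1: {e,h}→{e,h,p}
  live L2: {h}→{a,h}
  live L3: {e,h,p}→{e,h}
  live L4: {a,h}→{a,e,h}
  live L5: {e}→∅
  live L6: {e,h}→{e,h}
  live L7: {a,h}→∅

live-out(L3) = ["e", "h"]

Answer: ["e", "h"]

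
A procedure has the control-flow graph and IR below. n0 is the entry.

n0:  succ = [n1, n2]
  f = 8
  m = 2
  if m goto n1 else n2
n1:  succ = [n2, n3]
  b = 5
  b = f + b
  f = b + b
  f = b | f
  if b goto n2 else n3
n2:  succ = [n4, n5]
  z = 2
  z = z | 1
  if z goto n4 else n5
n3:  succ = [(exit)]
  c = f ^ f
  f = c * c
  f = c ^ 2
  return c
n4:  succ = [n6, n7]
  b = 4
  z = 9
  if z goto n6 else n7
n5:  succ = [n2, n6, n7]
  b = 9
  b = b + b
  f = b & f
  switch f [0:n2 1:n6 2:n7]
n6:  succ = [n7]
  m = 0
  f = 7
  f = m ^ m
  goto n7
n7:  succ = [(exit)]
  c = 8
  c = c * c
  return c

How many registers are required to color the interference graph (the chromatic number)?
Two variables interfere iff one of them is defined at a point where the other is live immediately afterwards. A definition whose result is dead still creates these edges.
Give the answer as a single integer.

def/use:
  n0: def={f,m} ue=∅
  n1: def={b,f} ue={f}
  n2: def={z} ue=∅
  n3: def={c,f} ue={f}
  n4: def={b,z} ue=∅
  n5: def={b,f} ue={f}
  n6: def={f,m} ue=∅
  n7: def={c} ue=∅

Backward fixpoint:
  live n0: ∅→{f}
  live n1: {f}→{f}
  live n2: {f}→{f}
  live n3: {f}→∅
  live n4: ∅→∅
  live n5: {f}→{f}
  live n6: ∅→∅
  live n7: ∅→∅

Interfere edges:
  b — {f}
  c — {f}
  f — {b,c,m,z}
  m — {f}
  z — {f}

Registers:
  {b,f} pairwise interfere (2-clique) ⇒ χ ≥ 2
  2-colouring: R0={f}  R1={b,c,m,z}
  χ = 2

Answer: 2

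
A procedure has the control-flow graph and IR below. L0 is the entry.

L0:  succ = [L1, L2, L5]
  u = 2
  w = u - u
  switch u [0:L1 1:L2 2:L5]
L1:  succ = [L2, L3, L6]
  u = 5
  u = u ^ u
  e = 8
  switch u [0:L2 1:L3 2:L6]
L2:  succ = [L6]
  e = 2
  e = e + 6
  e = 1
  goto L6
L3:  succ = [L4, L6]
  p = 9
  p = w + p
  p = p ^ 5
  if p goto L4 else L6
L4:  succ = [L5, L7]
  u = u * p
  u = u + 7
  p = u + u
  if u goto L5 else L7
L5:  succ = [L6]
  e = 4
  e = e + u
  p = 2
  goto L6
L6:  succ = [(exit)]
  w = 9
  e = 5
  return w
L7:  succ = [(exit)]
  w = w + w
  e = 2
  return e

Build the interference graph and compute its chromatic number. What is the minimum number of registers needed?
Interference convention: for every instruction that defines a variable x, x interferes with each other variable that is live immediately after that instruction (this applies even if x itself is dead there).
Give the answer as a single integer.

Answer: 3

Working:
Block summaries:
  L0: {u,w} / ∅
  L1: {e,u} / ∅
  L2: {e} / ∅
  L3: {p} / {w}
  L4: {p,u} / {p,u}
  L5: {e,p} / {u}
  L6: {e,w} / ∅
  L7: {e,w} / {w}

Live sets:
  L0: in=∅ out={u,w}
  L1: in={w} out={u,w}
  L2: in=∅ out=∅
  L3: in={u,w} out={p,u,w}
  L4: in={p,u,w} out={u,w}
  L5: in={u} out=∅
  L6: in=∅ out=∅
  L7: in={w} out=∅

Interference:
  e: {u,w}
  p: {u,w}
  u: {e,p,w}
  w: {e,p,u}

Chromatic number:
  {e,u,w} pairwise interfere (3-clique) ⇒ χ ≥ 3
  assign e→r2 p→r2 u→r0 w→r1 — no edge inside a register ⇒ χ ≤ 3
  χ = 3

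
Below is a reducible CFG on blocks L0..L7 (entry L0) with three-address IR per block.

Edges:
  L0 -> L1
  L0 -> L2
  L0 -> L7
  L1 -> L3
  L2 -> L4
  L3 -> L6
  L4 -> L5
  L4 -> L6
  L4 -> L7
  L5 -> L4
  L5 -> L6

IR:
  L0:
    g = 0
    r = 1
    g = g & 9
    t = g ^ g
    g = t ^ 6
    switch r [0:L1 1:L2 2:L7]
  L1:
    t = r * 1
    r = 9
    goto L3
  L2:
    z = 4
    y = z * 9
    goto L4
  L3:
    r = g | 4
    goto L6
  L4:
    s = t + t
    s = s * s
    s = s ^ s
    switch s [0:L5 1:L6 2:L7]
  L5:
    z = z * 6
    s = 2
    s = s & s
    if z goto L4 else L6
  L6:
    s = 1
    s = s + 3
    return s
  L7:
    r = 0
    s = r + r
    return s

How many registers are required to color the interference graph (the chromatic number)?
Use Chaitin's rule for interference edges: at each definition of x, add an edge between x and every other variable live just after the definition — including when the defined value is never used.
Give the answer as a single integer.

Answer: 3

Analysis:
Per-block:
  L0: {g,r,t} / ∅
  L1: {r,t} / {r}
  L2: {y,z} / ∅
  L3: {r} / {g}
  L4: {s} / {t}
  L5: {s,z} / {z}
  L6: {s} / ∅
  L7: {r,s} / ∅

Live sets:
  L0 li=∅ lo={g,r,t}
  L1 li={g,r} lo={g}
  L2 li={t} lo={t,z}
  L3 li={g} lo=∅
  L4 li={t,z} lo={t,z}
  L5 li={t,z} lo={t,z}
  L6 li=∅ lo=∅
  L7 li=∅ lo=∅

Interference:
  g: {r,t}
  r: {g,t}
  s: {t,z}
  t: {g,r,s,y,z}
  y: {t,z}
  z: {s,t,y}

Registers:
  {g,r,t} pairwise interfere (3-clique) ⇒ χ ≥ 3
  assign g→c1 r→c2 s→c2 t→c0 y→c2 z→c1 — no edge inside a register ⇒ χ ≤ 3
  χ = 3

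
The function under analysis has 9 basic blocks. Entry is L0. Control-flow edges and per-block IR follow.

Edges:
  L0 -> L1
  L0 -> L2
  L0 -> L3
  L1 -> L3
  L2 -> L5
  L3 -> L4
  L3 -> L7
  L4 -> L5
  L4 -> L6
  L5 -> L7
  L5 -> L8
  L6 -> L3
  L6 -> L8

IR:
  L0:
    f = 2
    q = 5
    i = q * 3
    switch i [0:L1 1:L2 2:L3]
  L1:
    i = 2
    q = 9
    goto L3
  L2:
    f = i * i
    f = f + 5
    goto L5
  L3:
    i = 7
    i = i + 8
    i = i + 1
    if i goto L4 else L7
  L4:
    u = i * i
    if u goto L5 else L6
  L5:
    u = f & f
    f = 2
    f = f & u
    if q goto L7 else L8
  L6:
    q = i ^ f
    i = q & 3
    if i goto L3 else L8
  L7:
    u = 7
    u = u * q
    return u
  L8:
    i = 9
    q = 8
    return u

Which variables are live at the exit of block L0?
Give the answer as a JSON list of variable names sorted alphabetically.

def/use:
  L0: {f,i,q} / ∅
  L1: {i,q} / ∅
  L2: {f} / {i}
  L3: {i} / ∅
  L4: {u} / {i}
  L5: {f,u} / {f,q}
  L6: {i,q} / {f,i}
  L7: {u} / {q}
  L8: {i,q} / {u}

Backward fixpoint:
  L0: in=∅ out={f,i,q}
  L1: in={f} out={f,q}
  L2: in={i,q} out={f,q}
  L3: in={f,q} out={f,i,q}
  L4: in={f,i,q} out={f,i,q,u}
  L5: in={f,q} out={q,u}
  L6: in={f,i,u} out={f,q,u}
  L7: in={q} out=∅
  L8: in={u} out=∅

live-out(L0) = ["f", "i", "q"]

Answer: ["f", "i", "q"]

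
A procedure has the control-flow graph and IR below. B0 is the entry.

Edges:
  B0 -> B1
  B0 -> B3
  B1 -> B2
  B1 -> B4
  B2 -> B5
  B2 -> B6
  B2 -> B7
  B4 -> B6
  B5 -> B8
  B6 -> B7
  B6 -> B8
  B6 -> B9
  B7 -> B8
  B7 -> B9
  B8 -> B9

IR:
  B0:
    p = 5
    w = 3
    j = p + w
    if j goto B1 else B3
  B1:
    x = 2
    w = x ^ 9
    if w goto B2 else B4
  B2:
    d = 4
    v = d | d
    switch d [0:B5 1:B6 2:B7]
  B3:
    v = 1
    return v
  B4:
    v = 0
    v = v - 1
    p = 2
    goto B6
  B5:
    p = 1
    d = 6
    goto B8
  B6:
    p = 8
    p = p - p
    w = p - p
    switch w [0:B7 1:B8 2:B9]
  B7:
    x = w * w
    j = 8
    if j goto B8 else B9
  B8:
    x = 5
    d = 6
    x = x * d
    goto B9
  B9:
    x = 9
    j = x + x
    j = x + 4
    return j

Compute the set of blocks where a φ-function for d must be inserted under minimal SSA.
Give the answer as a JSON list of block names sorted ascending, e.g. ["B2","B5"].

Answer: ["B6", "B7", "B8", "B9"]

Working:
idom tree: B1←B0 B2←B1 B3←B0 B4←B1 B5←B2 B6←B1 B7←B1 B8←B1 B9←B1
Dom at joins:
  B6: preds {B2,B4}: {B0,B1,B2} ∩ {B0,B1,B4} = {B0,B1}; idom=B1
  B7: preds {B2,B6}: {B0,B1,B2} ∩ {B0,B1,B6} = {B0,B1}; idom=B1
  B8: preds {B5,B6,B7}: {B0,B1,B2,B5} ∩ {B0,B1,B6} ∩ {B0,B1,B7} = {B0,B1}; idom=B1
  B9: preds {B6,B7,B8}: {B0,B1,B6} ∩ {B0,B1,B7} ∩ {B0,B1,B8} = {B0,B1}; idom=B1

DF walk-up:
  join B6 pred B2: B2 stop@B1
  join B6 pred B4: B4 stop@B1
  join B7 pred B2: B2 stop@B1
  join B7 pred B6: B6 stop@B1
  join B8 pred B5: B5→B2 stop@B1
  join B8 pred B6: B6 stop@B1
  join B8 pred B7: B7 stop@B1
  join B9 pred B6: B6 stop@B1
  join B9 pred B7: B7 stop@B1
  join B9 pred B8: B8 stop@B1
  B0: DF=∅
  B1: DF=∅
  B2: DF={B6,B7,B8}
  B3: DF=∅
  B4: DF={B6}
  B5: DF={B8}
  B6: DF={B7,B8,B9}
  B7: DF={B8,B9}
  B8: DF={B9}
  B9: DF=∅

φ for d: defs {B2,B5,B8}
  DF⁺ = {B6,B7,B8,B9}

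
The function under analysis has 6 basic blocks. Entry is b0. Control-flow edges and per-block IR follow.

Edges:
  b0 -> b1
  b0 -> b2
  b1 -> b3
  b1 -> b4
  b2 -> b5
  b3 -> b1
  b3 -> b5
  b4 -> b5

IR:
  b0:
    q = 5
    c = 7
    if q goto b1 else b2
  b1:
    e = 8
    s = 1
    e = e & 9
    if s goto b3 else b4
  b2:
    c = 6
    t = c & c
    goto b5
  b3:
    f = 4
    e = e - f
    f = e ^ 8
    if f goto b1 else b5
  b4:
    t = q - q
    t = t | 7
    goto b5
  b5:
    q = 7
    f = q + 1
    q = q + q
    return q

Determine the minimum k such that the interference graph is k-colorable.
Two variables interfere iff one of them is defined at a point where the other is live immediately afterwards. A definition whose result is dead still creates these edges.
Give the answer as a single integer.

Per-block:
  b0 def {c,q} use ∅
  b1 def {e,s} use ∅
  b2 def {c,t} use ∅
  b3 def {e,f} use {e}
  b4 def {t} use {q}
  b5 def {f,q} use ∅

Backward fixpoint:
  live b0: ∅→{q}
  live b1: {q}→{e,q}
  live b2: ∅→∅
  live b3: {e,q}→{q}
  live b4: {q}→∅
  live b5: ∅→∅

Conflict graph:
  c↔{q}
  e↔{f,q,s}
  f↔{e,q}
  q↔{c,e,f,s}
  s↔{e,q}
  t↔∅

Chromatic number:
  {e,f,q} pairwise interfere (3-clique) ⇒ χ ≥ 3
  3-colouring: R0={q,t}  R1={c,e}  R2={f,s}
  χ = 3

Answer: 3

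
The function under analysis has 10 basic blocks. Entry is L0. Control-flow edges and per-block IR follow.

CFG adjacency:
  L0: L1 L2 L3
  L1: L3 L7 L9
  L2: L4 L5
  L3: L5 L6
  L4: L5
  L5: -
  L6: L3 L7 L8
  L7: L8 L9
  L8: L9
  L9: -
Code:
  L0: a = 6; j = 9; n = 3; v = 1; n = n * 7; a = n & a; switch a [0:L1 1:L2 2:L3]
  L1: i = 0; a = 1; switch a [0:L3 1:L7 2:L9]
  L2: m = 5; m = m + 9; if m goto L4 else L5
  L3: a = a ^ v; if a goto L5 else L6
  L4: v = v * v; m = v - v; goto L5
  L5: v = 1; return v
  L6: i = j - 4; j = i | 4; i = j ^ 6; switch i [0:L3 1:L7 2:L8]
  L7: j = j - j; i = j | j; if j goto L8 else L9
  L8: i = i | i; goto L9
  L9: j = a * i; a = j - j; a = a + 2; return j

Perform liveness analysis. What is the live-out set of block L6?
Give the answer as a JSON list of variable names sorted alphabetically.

Answer: ["a", "i", "j", "v"]

Working:
def/use:
  L0: def={a,j,n,v} ue=∅
  L1: def={a,i} ue=∅
  L2: def={m} ue=∅
  L3: def={a} ue={a,v}
  L4: def={m,v} ue={v}
  L5: def={v} ue=∅
  L6: def={i,j} ue={j}
  L7: def={i,j} ue={j}
  L8: def={i} ue={i}
  L9: def={a,j} ue={a,i}

Liveness:
  L0 li=∅ lo={a,j,v}
  L1 li={j,v} lo={a,i,j,v}
  L2 li={v} lo={v}
  L3 li={a,j,v} lo={a,j,v}
  L4 li={v} lo=∅
  L5 li=∅ lo=∅
  L6 li={a,j,v} lo={a,i,j,v}
  L7 li={a,j} lo={a,i}
  L8 li={a,i} lo={a,i}
  L9 li={a,i} lo=∅

live-out(L6) = ["a", "i", "j", "v"]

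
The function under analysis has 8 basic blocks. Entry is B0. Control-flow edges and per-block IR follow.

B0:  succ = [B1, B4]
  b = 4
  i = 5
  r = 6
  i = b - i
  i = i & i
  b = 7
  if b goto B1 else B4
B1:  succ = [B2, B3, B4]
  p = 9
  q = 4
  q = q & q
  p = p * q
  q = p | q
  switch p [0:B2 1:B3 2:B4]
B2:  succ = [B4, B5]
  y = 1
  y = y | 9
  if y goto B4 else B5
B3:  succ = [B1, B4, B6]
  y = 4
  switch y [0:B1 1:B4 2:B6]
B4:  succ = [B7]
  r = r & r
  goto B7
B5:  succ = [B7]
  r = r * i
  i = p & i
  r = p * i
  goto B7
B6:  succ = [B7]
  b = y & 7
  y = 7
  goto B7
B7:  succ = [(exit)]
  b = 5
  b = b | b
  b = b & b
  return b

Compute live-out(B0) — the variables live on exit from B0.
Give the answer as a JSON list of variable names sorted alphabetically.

Answer: ["i", "r"]

Working:
Per-block:
  B0: def={b,i,r} ue=∅
  B1: def={p,q} ue=∅
  B2: def={y} ue=∅
  B3: def={y} ue=∅
  B4: def={r} ue={r}
  B5: def={i,r} ue={i,p,r}
  B6: def={b,y} ue={y}
  B7: def={b} ue=∅

Backward fixpoint:
  live B0: ∅→{i,r}
  live B1: {i,r}→{i,p,r}
  live B2: {i,p,r}→{i,p,r}
  live B3: {i,r}→{i,r,y}
  live B4: {r}→∅
  live B5: {i,p,r}→∅
  live B6: {y}→∅
  live B7: ∅→∅

live-out(B0) = ["i", "r"]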